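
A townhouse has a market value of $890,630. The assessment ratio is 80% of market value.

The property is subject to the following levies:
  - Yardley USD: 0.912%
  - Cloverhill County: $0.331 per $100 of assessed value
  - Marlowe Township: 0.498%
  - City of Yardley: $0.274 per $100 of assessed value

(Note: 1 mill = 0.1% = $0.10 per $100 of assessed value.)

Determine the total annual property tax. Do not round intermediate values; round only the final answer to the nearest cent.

Assessed value = $890,630 × 0.8 = $712,504
Yardley USD: $712,504 × 0.00912 = $6,498.03648
Cloverhill County: $712,504 × 0.00331 = $2,358.38824
Marlowe Township: $712,504 × 0.00498 = $3,548.26992
City of Yardley: $712,504 × 0.00274 = $1,952.26096
Total = $14,356.9556

$14,356.96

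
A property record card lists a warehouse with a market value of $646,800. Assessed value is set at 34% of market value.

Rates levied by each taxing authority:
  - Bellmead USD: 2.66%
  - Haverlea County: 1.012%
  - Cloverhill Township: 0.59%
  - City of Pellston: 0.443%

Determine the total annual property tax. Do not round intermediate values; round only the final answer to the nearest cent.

Assessed value = $646,800 × 0.34 = $219,912
Bellmead USD: $219,912 × 0.0266 = $5,849.6592
Haverlea County: $219,912 × 0.01012 = $2,225.50944
Cloverhill Township: $219,912 × 0.0059 = $1,297.4808
City of Pellston: $219,912 × 0.00443 = $974.21016
Total = $5,849.6592 + $2,225.50944 + $1,297.4808 + $974.21016 = $10,346.8596

$10,346.86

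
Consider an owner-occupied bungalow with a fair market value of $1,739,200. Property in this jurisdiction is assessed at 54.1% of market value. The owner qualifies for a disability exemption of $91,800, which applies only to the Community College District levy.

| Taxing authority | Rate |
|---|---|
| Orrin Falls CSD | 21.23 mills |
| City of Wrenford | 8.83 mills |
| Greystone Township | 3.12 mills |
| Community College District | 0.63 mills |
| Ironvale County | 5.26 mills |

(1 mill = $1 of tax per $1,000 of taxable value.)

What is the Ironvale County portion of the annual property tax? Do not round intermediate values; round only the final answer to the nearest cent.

Assessed value = $1,739,200 × 0.541 = $940,907.2
Ironvale County taxable value = $940,907.2 (exemption does not apply)
Ironvale County levy = $940,907.2 × 0.00526 = $4,949.171872

$4,949.17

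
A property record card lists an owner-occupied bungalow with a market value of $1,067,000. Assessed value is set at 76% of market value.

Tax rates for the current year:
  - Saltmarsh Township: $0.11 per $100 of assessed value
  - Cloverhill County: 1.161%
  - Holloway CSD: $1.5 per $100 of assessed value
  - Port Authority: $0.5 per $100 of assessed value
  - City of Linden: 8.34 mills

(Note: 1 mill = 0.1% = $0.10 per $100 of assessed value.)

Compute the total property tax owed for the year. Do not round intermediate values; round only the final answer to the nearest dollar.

Assessed value = $1,067,000 × 0.76 = $810,920
Saltmarsh Township: $810,920 × 0.0011 = $892.012
Cloverhill County: $810,920 × 0.01161 = $9,414.7812
Holloway CSD: $810,920 × 0.015 = $12,163.8
Port Authority: $810,920 × 0.005 = $4,054.6
City of Linden: $810,920 × 0.00834 = $6,763.0728
Total = $33,288.266

$33,288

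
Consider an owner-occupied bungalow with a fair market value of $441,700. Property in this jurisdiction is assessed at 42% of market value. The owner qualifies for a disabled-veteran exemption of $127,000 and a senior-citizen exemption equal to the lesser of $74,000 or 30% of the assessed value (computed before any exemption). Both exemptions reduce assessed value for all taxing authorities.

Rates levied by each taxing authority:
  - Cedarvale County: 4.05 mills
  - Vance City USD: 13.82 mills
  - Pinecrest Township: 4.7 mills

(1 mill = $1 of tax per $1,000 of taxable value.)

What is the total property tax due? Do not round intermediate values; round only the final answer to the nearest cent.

$64.55

Assessed value = $441,700 × 0.42 = $185,514
Senior-citizen exemption = min($74,000, 30% × $185,514) = min($74,000, $55,654.2) = $55,654.2 (percentage binds)
Taxable value = $185,514 − $127,000 − $55,654.2 = $2,859.8
Cedarvale County: $2,859.8 × 0.00405 = $11.58219
Vance City USD: $2,859.8 × 0.01382 = $39.522436
Pinecrest Township: $2,859.8 × 0.0047 = $13.44106
Total = $64.545686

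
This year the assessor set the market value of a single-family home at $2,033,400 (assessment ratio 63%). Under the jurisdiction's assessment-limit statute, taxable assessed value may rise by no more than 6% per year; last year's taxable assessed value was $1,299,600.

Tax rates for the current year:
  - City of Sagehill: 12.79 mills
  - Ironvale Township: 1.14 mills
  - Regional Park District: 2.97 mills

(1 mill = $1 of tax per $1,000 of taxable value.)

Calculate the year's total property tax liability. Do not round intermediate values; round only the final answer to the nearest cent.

$21,649.61

Uncapped assessed value = $2,033,400 × 0.63 = $1,281,042
Cap limit = $1,299,600 × 1.06 = $1,377,576
Taxable assessed value = min($1,281,042, $1,377,576) = $1,281,042 (cap does not bind)
City of Sagehill: $1,281,042 × 0.01279 = $16,384.52718
Ironvale Township: $1,281,042 × 0.00114 = $1,460.38788
Regional Park District: $1,281,042 × 0.00297 = $3,804.69474
Total = $21,649.6098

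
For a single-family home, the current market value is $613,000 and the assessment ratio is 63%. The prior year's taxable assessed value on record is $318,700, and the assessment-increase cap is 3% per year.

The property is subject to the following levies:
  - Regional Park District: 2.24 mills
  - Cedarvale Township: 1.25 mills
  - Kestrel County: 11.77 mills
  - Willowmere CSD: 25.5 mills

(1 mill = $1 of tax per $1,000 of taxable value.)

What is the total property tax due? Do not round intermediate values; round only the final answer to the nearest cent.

Uncapped assessed value = $613,000 × 0.63 = $386,190
Cap limit = $318,700 × 1.03 = $328,261
Taxable assessed value = min($386,190, $328,261) = $328,261 (cap binds)
Regional Park District: $328,261 × 0.00224 = $735.30464
Cedarvale Township: $328,261 × 0.00125 = $410.32625
Kestrel County: $328,261 × 0.01177 = $3,863.63197
Willowmere CSD: $328,261 × 0.0255 = $8,370.6555
Total = $13,379.91836

$13,379.92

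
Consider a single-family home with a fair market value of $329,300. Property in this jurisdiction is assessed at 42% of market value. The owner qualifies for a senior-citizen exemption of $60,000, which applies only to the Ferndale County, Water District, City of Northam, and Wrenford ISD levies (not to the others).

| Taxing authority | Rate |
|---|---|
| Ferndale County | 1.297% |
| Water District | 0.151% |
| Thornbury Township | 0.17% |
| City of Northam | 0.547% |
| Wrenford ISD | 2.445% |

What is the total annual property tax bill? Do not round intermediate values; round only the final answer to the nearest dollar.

$3,712

Assessed value = $329,300 × 0.42 = $138,306
Ferndale County: ($138,306 − $60,000) × 0.01297 = $78,306 × 0.01297 = $1,015.62882
Water District: ($138,306 − $60,000) × 0.00151 = $78,306 × 0.00151 = $118.24206
Thornbury Township: $138,306 × 0.0017 = $235.1202
City of Northam: ($138,306 − $60,000) × 0.00547 = $78,306 × 0.00547 = $428.33382
Wrenford ISD: ($138,306 − $60,000) × 0.02445 = $78,306 × 0.02445 = $1,914.5817
Total = $3,711.9066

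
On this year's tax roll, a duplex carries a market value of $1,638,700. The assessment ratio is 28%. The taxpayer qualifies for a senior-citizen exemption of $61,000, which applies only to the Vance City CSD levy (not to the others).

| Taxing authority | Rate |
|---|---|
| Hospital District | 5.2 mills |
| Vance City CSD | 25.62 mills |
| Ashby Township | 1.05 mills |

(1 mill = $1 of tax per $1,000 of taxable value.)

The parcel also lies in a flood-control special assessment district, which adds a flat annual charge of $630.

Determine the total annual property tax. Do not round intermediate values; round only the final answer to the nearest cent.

$13,690.28

Assessed value = $1,638,700 × 0.28 = $458,836
Hospital District: $458,836 × 0.0052 = $2,385.9472
Vance City CSD: ($458,836 − $61,000) × 0.02562 = $397,836 × 0.02562 = $10,192.55832
Ashby Township: $458,836 × 0.00105 = $481.7778
Levies subtotal = $13,060.28332
Total = $13,060.28332 + $630 = $13,690.28332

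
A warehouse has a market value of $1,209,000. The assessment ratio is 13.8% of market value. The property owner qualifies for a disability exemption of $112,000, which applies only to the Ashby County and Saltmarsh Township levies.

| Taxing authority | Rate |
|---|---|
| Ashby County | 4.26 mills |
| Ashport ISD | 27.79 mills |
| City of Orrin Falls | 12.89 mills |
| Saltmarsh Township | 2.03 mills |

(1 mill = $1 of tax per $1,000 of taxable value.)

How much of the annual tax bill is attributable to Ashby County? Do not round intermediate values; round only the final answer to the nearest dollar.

Assessed value = $1,209,000 × 0.138 = $166,842
Ashby County taxable value = $166,842 − $112,000 = $54,842
Ashby County levy = $54,842 × 0.00426 = $233.62692

$234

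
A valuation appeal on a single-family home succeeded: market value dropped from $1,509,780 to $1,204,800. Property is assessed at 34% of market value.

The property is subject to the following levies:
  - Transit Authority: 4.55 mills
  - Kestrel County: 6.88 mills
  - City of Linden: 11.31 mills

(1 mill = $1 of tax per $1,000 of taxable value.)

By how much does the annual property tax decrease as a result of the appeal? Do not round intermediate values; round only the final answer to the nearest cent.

$2,357.98

Old assessed value = $1,509,780 × 0.34 = $513,325.2
New assessed value = $1,204,800 × 0.34 = $409,632
Combined rate = 0.00455 + 0.00688 + 0.01131 = 0.02274
Old tax = $513,325.2 × 0.02274 = $11,673.015048
New tax = $409,632 × 0.02274 = $9,315.03168
Reduction = $11,673.015048 − $9,315.03168 = $2,357.983368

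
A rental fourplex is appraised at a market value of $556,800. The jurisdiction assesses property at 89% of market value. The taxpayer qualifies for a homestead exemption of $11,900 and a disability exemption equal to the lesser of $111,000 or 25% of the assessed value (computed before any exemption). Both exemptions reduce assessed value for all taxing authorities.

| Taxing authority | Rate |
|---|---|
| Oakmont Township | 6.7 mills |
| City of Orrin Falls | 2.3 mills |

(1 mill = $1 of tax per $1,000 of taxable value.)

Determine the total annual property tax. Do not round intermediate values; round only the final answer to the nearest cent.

$3,353.87

Assessed value = $556,800 × 0.89 = $495,552
Disability exemption = min($111,000, 25% × $495,552) = min($111,000, $123,888) = $111,000 (dollar cap binds)
Taxable value = $495,552 − $11,900 − $111,000 = $372,652
Oakmont Township: $372,652 × 0.0067 = $2,496.7684
City of Orrin Falls: $372,652 × 0.0023 = $857.0996
Total = $3,353.868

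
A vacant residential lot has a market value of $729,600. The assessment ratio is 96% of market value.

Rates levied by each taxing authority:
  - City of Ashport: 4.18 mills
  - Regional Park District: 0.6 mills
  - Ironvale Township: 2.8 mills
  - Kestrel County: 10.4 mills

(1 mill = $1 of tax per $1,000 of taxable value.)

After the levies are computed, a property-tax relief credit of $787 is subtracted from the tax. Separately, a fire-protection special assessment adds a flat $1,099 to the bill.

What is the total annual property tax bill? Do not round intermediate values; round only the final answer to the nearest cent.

Assessed value = $729,600 × 0.96 = $700,416
City of Ashport: $700,416 × 0.00418 = $2,927.73888
Regional Park District: $700,416 × 0.0006 = $420.2496
Ironvale Township: $700,416 × 0.0028 = $1,961.1648
Kestrel County: $700,416 × 0.0104 = $7,284.3264
Levies subtotal = $12,593.47968
After credit = $12,593.47968 − $787 = $11,806.47968
Total = $11,806.47968 + $1,099 = $12,905.47968

$12,905.48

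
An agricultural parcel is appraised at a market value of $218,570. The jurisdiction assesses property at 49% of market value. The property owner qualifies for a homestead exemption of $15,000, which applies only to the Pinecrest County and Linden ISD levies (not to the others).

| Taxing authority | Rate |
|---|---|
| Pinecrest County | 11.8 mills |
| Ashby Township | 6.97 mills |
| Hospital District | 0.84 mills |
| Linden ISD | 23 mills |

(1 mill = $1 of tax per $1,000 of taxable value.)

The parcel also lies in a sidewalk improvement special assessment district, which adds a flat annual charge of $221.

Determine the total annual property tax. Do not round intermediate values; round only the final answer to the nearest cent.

Assessed value = $218,570 × 0.49 = $107,099.3
Pinecrest County: ($107,099.3 − $15,000) × 0.0118 = $92,099.3 × 0.0118 = $1,086.77174
Ashby Township: $107,099.3 × 0.00697 = $746.482121
Hospital District: $107,099.3 × 0.00084 = $89.963412
Linden ISD: ($107,099.3 − $15,000) × 0.023 = $92,099.3 × 0.023 = $2,118.2839
Levies subtotal = $4,041.501173
Total = $4,041.501173 + $221 = $4,262.501173

$4,262.50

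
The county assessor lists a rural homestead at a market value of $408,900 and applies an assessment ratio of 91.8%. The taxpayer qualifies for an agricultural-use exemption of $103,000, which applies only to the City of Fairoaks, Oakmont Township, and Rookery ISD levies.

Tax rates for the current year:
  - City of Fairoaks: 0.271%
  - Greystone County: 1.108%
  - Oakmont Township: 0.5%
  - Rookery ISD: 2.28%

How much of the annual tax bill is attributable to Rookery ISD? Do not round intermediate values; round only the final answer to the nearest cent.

Assessed value = $408,900 × 0.918 = $375,370.2
Rookery ISD taxable value = $375,370.2 − $103,000 = $272,370.2
Rookery ISD levy = $272,370.2 × 0.0228 = $6,210.04056

$6,210.04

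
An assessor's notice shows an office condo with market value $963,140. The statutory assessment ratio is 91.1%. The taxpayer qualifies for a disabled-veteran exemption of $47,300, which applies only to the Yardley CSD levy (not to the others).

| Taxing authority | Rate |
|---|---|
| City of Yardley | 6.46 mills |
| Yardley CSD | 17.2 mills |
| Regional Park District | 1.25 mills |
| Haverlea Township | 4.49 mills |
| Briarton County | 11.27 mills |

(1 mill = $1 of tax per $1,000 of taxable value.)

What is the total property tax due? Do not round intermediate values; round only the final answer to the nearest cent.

Assessed value = $963,140 × 0.911 = $877,420.54
City of Yardley: $877,420.54 × 0.00646 = $5,668.1366884
Yardley CSD: ($877,420.54 − $47,300) × 0.0172 = $830,120.54 × 0.0172 = $14,278.073288
Regional Park District: $877,420.54 × 0.00125 = $1,096.775675
Haverlea Township: $877,420.54 × 0.00449 = $3,939.6182246
Briarton County: $877,420.54 × 0.01127 = $9,888.5294858
Total = $34,871.1333618

$34,871.13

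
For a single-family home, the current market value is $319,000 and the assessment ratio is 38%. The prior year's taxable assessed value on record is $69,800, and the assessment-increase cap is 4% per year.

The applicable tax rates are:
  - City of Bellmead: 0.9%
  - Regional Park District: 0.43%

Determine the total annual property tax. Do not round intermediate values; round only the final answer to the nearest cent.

$965.47

Uncapped assessed value = $319,000 × 0.38 = $121,220
Cap limit = $69,800 × 1.04 = $72,592
Taxable assessed value = min($121,220, $72,592) = $72,592 (cap binds)
City of Bellmead: $72,592 × 0.009 = $653.328
Regional Park District: $72,592 × 0.0043 = $312.1456
Total = $965.4736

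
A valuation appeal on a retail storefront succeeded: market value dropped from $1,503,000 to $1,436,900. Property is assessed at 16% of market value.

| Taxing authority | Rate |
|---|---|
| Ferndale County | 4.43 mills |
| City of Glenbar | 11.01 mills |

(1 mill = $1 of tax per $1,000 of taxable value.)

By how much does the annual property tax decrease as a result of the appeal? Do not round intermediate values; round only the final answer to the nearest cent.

Old assessed value = $1,503,000 × 0.16 = $240,480
New assessed value = $1,436,900 × 0.16 = $229,904
Combined rate = 0.00443 + 0.01101 = 0.01544
Old tax = $240,480 × 0.01544 = $3,713.0112
New tax = $229,904 × 0.01544 = $3,549.71776
Reduction = $3,713.0112 − $3,549.71776 = $163.29344

$163.29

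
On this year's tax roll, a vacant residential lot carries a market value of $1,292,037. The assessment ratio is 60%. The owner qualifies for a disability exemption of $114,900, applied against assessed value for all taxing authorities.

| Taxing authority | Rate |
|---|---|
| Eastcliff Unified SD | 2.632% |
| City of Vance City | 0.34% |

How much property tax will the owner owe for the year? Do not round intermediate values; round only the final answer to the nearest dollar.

$19,625

Assessed value = $1,292,037 × 0.6 = $775,222.2
Taxable value = $775,222.2 − $114,900 = $660,322.2
Eastcliff Unified SD: $660,322.2 × 0.02632 = $17,379.680304
City of Vance City: $660,322.2 × 0.0034 = $2,245.09548
Total = $17,379.680304 + $2,245.09548 = $19,624.775784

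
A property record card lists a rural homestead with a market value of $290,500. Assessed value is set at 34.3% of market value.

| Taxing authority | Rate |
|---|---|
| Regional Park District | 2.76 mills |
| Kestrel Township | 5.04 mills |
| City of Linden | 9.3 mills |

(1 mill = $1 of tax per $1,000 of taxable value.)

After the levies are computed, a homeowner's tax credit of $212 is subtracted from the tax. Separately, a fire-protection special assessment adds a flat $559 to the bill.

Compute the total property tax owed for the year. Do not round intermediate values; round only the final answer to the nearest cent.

$2,050.87

Assessed value = $290,500 × 0.343 = $99,641.5
Regional Park District: $99,641.5 × 0.00276 = $275.01054
Kestrel Township: $99,641.5 × 0.00504 = $502.19316
City of Linden: $99,641.5 × 0.0093 = $926.66595
Levies subtotal = $1,703.86965
After credit = $1,703.86965 − $212 = $1,491.86965
Total = $1,491.86965 + $559 = $2,050.86965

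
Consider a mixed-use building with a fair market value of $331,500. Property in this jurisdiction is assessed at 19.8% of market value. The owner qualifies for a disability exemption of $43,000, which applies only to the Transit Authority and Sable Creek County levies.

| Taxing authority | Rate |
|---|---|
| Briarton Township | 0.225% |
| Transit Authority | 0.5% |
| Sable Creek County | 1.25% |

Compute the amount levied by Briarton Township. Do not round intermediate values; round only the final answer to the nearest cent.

Assessed value = $331,500 × 0.198 = $65,637
Briarton Township taxable value = $65,637 (exemption does not apply)
Briarton Township levy = $65,637 × 0.00225 = $147.68325

$147.68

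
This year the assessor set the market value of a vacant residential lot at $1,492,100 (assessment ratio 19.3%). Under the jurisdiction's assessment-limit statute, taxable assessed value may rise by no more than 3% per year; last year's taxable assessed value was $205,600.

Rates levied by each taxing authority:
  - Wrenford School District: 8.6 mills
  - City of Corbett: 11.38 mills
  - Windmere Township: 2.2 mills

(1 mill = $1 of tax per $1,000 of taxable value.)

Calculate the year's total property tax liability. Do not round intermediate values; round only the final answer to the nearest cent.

Uncapped assessed value = $1,492,100 × 0.193 = $287,975.3
Cap limit = $205,600 × 1.03 = $211,768
Taxable assessed value = min($287,975.3, $211,768) = $211,768 (cap binds)
Wrenford School District: $211,768 × 0.0086 = $1,821.2048
City of Corbett: $211,768 × 0.01138 = $2,409.91984
Windmere Township: $211,768 × 0.0022 = $465.8896
Total = $4,697.01424

$4,697.01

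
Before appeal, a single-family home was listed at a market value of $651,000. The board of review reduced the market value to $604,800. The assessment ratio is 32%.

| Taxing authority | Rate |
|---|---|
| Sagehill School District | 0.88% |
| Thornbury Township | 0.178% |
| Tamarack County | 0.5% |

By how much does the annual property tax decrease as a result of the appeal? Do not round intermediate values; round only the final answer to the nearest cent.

Old assessed value = $651,000 × 0.32 = $208,320
New assessed value = $604,800 × 0.32 = $193,536
Combined rate = 0.0088 + 0.00178 + 0.005 = 0.01558
Old tax = $208,320 × 0.01558 = $3,245.6256
New tax = $193,536 × 0.01558 = $3,015.29088
Reduction = $3,245.6256 − $3,015.29088 = $230.33472

$230.33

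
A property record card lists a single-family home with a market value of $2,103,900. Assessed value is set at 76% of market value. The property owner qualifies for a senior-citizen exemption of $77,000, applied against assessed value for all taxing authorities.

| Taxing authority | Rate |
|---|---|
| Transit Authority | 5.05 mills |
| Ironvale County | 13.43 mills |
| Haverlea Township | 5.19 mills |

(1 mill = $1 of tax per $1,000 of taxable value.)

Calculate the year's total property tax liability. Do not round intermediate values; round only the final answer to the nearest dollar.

Assessed value = $2,103,900 × 0.76 = $1,598,964
Taxable value = $1,598,964 − $77,000 = $1,521,964
Transit Authority: $1,521,964 × 0.00505 = $7,685.9182
Ironvale County: $1,521,964 × 0.01343 = $20,439.97652
Haverlea Township: $1,521,964 × 0.00519 = $7,898.99316
Total = $7,685.9182 + $20,439.97652 + $7,898.99316 = $36,024.88788

$36,025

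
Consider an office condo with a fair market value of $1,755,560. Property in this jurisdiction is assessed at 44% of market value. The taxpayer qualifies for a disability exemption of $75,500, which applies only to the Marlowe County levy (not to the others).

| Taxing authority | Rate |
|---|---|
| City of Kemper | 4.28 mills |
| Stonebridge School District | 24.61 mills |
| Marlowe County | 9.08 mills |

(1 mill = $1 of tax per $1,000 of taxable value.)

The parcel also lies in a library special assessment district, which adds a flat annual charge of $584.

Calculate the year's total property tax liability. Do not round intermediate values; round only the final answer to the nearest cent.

$29,228.25

Assessed value = $1,755,560 × 0.44 = $772,446.4
City of Kemper: $772,446.4 × 0.00428 = $3,306.070592
Stonebridge School District: $772,446.4 × 0.02461 = $19,009.905904
Marlowe County: ($772,446.4 − $75,500) × 0.00908 = $696,946.4 × 0.00908 = $6,328.273312
Levies subtotal = $28,644.249808
Total = $28,644.249808 + $584 = $29,228.249808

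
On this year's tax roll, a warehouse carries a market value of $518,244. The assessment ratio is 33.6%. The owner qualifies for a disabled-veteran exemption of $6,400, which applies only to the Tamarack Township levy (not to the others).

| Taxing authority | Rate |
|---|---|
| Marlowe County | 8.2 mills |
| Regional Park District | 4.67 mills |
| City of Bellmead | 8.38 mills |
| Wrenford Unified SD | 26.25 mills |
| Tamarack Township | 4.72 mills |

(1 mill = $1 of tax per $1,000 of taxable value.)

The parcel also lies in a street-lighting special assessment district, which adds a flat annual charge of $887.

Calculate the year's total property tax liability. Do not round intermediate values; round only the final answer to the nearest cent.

$9,949.86

Assessed value = $518,244 × 0.336 = $174,129.984
Marlowe County: $174,129.984 × 0.0082 = $1,427.8658688
Regional Park District: $174,129.984 × 0.00467 = $813.18702528
City of Bellmead: $174,129.984 × 0.00838 = $1,459.20926592
Wrenford Unified SD: $174,129.984 × 0.02625 = $4,570.91208
Tamarack Township: ($174,129.984 − $6,400) × 0.00472 = $167,729.984 × 0.00472 = $791.68552448
Levies subtotal = $9,062.85976448
Total = $9,062.85976448 + $887 = $9,949.85976448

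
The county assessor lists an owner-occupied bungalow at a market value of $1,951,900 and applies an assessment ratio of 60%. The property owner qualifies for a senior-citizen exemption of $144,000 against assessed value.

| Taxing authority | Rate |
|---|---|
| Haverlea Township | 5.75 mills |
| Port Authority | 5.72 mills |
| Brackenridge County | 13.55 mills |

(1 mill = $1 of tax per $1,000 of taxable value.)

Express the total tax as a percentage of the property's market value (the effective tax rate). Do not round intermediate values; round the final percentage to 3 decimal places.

1.317%

Assessed value = $1,951,900 × 0.6 = $1,171,140
Taxable value = $1,171,140 − $144,000 = $1,027,140
Haverlea Township: $1,027,140 × 0.00575 = $5,906.055
Port Authority: $1,027,140 × 0.00572 = $5,875.2408
Brackenridge County: $1,027,140 × 0.01355 = $13,917.747
Total tax = $25,699.0428
Effective rate = $25,699.0428 ÷ $1,951,900 = 1.317% of market value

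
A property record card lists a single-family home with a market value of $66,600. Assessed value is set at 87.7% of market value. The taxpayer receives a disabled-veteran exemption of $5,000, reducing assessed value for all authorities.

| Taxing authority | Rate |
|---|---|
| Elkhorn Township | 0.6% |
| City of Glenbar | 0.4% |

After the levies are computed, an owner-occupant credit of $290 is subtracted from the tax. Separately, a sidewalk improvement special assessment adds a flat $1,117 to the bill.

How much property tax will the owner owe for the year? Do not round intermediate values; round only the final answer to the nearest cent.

$1,361.08

Assessed value = $66,600 × 0.877 = $58,408.2
Taxable value = $58,408.2 − $5,000 = $53,408.2
Elkhorn Township: $53,408.2 × 0.006 = $320.4492
City of Glenbar: $53,408.2 × 0.004 = $213.6328
Levies subtotal = $534.082
After credit = $534.082 − $290 = $244.082
Total = $244.082 + $1,117 = $1,361.082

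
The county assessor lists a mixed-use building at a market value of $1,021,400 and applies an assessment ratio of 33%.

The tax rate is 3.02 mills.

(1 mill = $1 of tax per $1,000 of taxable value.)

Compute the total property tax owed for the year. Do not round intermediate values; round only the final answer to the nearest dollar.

$1,018

Assessed value = $1,021,400 × 0.33 = $337,062
Tax = $337,062 × 0.00302 = $1,017.92724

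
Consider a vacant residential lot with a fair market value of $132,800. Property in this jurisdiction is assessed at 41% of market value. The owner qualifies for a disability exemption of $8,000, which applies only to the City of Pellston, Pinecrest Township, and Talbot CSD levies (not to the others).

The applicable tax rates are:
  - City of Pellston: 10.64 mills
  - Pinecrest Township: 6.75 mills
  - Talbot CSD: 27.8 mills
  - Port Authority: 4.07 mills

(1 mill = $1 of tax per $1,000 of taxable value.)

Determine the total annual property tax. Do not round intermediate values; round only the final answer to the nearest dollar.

Assessed value = $132,800 × 0.41 = $54,448
City of Pellston: ($54,448 − $8,000) × 0.01064 = $46,448 × 0.01064 = $494.20672
Pinecrest Township: ($54,448 − $8,000) × 0.00675 = $46,448 × 0.00675 = $313.524
Talbot CSD: ($54,448 − $8,000) × 0.0278 = $46,448 × 0.0278 = $1,291.2544
Port Authority: $54,448 × 0.00407 = $221.60336
Total = $2,320.58848

$2,321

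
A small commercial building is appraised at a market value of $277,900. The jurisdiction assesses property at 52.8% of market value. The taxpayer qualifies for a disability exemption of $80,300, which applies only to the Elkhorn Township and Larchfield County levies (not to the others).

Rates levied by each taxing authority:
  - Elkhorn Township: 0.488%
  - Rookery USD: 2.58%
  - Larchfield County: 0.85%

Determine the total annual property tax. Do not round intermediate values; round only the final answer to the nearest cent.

Assessed value = $277,900 × 0.528 = $146,731.2
Elkhorn Township: ($146,731.2 − $80,300) × 0.00488 = $66,431.2 × 0.00488 = $324.184256
Rookery USD: $146,731.2 × 0.0258 = $3,785.66496
Larchfield County: ($146,731.2 − $80,300) × 0.0085 = $66,431.2 × 0.0085 = $564.6652
Total = $4,674.514416

$4,674.51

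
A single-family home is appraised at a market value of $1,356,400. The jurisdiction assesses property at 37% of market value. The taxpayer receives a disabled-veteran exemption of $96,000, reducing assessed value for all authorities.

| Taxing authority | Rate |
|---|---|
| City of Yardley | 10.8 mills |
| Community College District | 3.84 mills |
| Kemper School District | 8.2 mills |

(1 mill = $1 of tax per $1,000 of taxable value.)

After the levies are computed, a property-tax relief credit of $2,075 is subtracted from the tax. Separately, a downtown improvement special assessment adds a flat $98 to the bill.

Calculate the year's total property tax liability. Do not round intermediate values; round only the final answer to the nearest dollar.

$7,293

Assessed value = $1,356,400 × 0.37 = $501,868
Taxable value = $501,868 − $96,000 = $405,868
City of Yardley: $405,868 × 0.0108 = $4,383.3744
Community College District: $405,868 × 0.00384 = $1,558.53312
Kemper School District: $405,868 × 0.0082 = $3,328.1176
Levies subtotal = $9,270.02512
After credit = $9,270.02512 − $2,075 = $7,195.02512
Total = $7,195.02512 + $98 = $7,293.02512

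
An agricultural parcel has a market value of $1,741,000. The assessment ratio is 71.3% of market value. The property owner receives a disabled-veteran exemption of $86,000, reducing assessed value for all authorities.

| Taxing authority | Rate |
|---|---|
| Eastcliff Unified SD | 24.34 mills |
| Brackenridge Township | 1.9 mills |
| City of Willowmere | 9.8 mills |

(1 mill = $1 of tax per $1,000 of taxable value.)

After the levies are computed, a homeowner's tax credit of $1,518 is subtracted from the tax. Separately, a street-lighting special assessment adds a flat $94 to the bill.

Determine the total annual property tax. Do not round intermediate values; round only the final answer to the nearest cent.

Assessed value = $1,741,000 × 0.713 = $1,241,333
Taxable value = $1,241,333 − $86,000 = $1,155,333
Eastcliff Unified SD: $1,155,333 × 0.02434 = $28,120.80522
Brackenridge Township: $1,155,333 × 0.0019 = $2,195.1327
City of Willowmere: $1,155,333 × 0.0098 = $11,322.2634
Levies subtotal = $41,638.20132
After credit = $41,638.20132 − $1,518 = $40,120.20132
Total = $40,120.20132 + $94 = $40,214.20132

$40,214.20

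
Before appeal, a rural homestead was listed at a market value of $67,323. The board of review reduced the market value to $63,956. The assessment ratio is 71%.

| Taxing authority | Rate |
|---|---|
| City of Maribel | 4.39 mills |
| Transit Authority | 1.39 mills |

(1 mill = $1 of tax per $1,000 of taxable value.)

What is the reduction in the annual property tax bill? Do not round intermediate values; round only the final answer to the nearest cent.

$13.82

Old assessed value = $67,323 × 0.71 = $47,799.33
New assessed value = $63,956 × 0.71 = $45,408.76
Combined rate = 0.00439 + 0.00139 = 0.00578
Old tax = $47,799.33 × 0.00578 = $276.2801274
New tax = $45,408.76 × 0.00578 = $262.4626328
Reduction = $276.2801274 − $262.4626328 = $13.8174946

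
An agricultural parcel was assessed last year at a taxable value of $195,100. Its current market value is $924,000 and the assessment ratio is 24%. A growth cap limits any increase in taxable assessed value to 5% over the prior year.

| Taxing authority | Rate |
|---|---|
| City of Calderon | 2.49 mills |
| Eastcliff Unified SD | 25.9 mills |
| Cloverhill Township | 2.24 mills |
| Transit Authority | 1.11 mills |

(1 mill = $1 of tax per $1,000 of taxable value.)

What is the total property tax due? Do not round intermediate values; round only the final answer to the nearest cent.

$6,502.10

Uncapped assessed value = $924,000 × 0.24 = $221,760
Cap limit = $195,100 × 1.05 = $204,855
Taxable assessed value = min($221,760, $204,855) = $204,855 (cap binds)
City of Calderon: $204,855 × 0.00249 = $510.08895
Eastcliff Unified SD: $204,855 × 0.0259 = $5,305.7445
Cloverhill Township: $204,855 × 0.00224 = $458.8752
Transit Authority: $204,855 × 0.00111 = $227.38905
Total = $6,502.0977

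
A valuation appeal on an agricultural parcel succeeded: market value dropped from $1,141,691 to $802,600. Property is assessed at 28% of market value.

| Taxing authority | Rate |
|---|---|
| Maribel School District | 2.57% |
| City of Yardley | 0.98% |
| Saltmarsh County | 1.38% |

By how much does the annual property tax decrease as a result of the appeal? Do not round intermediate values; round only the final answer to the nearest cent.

Old assessed value = $1,141,691 × 0.28 = $319,673.48
New assessed value = $802,600 × 0.28 = $224,728
Combined rate = 0.0257 + 0.0098 + 0.0138 = 0.0493
Old tax = $319,673.48 × 0.0493 = $15,759.902564
New tax = $224,728 × 0.0493 = $11,079.0904
Reduction = $15,759.902564 − $11,079.0904 = $4,680.812164

$4,680.81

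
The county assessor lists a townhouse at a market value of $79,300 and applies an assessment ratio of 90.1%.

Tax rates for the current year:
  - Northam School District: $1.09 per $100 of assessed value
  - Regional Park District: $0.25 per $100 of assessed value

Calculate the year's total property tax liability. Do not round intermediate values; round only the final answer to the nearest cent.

$957.42

Assessed value = $79,300 × 0.901 = $71,449.3
Northam School District: $71,449.3 × 0.0109 = $778.79737
Regional Park District: $71,449.3 × 0.0025 = $178.62325
Total = $778.79737 + $178.62325 = $957.42062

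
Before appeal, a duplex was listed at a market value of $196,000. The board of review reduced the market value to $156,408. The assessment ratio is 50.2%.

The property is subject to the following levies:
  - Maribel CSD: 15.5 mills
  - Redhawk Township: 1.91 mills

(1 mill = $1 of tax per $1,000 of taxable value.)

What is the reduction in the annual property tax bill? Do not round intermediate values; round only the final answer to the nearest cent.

Old assessed value = $196,000 × 0.502 = $98,392
New assessed value = $156,408 × 0.502 = $78,516.816
Combined rate = 0.0155 + 0.00191 = 0.01741
Old tax = $98,392 × 0.01741 = $1,713.00472
New tax = $78,516.816 × 0.01741 = $1,366.97776656
Reduction = $1,713.00472 − $1,366.97776656 = $346.02695344

$346.03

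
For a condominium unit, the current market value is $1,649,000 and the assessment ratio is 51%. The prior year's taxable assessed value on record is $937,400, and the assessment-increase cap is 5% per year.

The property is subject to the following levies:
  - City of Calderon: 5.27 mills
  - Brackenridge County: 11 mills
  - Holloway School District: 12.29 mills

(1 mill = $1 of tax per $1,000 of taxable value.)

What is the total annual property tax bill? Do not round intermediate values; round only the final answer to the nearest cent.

$24,018.67

Uncapped assessed value = $1,649,000 × 0.51 = $840,990
Cap limit = $937,400 × 1.05 = $984,270
Taxable assessed value = min($840,990, $984,270) = $840,990 (cap does not bind)
City of Calderon: $840,990 × 0.00527 = $4,432.0173
Brackenridge County: $840,990 × 0.011 = $9,250.89
Holloway School District: $840,990 × 0.01229 = $10,335.7671
Total = $24,018.6744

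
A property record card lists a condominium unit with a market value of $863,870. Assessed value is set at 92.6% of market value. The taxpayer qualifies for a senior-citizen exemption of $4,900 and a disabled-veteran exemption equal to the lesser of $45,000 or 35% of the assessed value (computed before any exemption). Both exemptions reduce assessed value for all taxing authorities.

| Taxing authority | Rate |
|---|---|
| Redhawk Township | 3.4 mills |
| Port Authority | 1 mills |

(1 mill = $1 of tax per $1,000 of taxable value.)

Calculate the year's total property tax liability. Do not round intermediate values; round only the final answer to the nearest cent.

$3,300.19

Assessed value = $863,870 × 0.926 = $799,943.62
Disabled-veteran exemption = min($45,000, 35% × $799,943.62) = min($45,000, $279,980.267) = $45,000 (dollar cap binds)
Taxable value = $799,943.62 − $4,900 − $45,000 = $750,043.62
Redhawk Township: $750,043.62 × 0.0034 = $2,550.148308
Port Authority: $750,043.62 × 0.001 = $750.04362
Total = $3,300.191928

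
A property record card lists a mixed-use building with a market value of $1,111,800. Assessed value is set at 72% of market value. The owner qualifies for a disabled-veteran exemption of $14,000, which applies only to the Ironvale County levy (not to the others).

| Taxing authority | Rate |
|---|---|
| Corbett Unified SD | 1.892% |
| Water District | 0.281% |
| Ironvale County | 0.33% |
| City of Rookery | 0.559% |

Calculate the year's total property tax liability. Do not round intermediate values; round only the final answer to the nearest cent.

$24,464.99

Assessed value = $1,111,800 × 0.72 = $800,496
Corbett Unified SD: $800,496 × 0.01892 = $15,145.38432
Water District: $800,496 × 0.00281 = $2,249.39376
Ironvale County: ($800,496 − $14,000) × 0.0033 = $786,496 × 0.0033 = $2,595.4368
City of Rookery: $800,496 × 0.00559 = $4,474.77264
Total = $24,464.98752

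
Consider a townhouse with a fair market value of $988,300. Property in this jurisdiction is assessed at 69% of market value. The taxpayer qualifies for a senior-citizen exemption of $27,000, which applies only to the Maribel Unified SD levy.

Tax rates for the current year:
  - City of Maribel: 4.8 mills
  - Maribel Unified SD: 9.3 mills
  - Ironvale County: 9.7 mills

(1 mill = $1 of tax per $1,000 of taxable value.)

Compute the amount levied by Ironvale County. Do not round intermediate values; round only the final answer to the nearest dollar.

$6,615

Assessed value = $988,300 × 0.69 = $681,927
Ironvale County taxable value = $681,927 (exemption does not apply)
Ironvale County levy = $681,927 × 0.0097 = $6,614.6919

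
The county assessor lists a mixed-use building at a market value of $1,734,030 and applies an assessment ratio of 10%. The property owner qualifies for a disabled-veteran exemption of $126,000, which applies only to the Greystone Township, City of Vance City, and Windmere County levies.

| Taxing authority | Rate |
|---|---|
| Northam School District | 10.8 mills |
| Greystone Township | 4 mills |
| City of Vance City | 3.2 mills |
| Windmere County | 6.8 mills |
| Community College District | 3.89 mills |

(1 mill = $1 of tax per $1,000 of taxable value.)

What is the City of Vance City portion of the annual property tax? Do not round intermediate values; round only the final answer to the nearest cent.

$151.69

Assessed value = $1,734,030 × 0.1 = $173,403
City of Vance City taxable value = $173,403 − $126,000 = $47,403
City of Vance City levy = $47,403 × 0.0032 = $151.6896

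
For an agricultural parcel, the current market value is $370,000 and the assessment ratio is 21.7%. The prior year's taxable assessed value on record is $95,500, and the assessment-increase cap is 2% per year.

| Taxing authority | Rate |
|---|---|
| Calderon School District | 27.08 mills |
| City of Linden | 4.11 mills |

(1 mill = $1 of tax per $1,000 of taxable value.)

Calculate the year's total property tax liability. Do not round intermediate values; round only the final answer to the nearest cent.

$2,504.25

Uncapped assessed value = $370,000 × 0.217 = $80,290
Cap limit = $95,500 × 1.02 = $97,410
Taxable assessed value = min($80,290, $97,410) = $80,290 (cap does not bind)
Calderon School District: $80,290 × 0.02708 = $2,174.2532
City of Linden: $80,290 × 0.00411 = $329.9919
Total = $2,504.2451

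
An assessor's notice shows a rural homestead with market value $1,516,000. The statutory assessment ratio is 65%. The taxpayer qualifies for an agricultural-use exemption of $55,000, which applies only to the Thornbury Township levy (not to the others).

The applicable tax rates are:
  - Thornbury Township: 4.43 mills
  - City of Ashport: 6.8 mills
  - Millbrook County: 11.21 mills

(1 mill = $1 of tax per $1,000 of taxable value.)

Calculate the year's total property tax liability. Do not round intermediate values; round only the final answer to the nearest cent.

$21,868.73

Assessed value = $1,516,000 × 0.65 = $985,400
Thornbury Township: ($985,400 − $55,000) × 0.00443 = $930,400 × 0.00443 = $4,121.672
City of Ashport: $985,400 × 0.0068 = $6,700.72
Millbrook County: $985,400 × 0.01121 = $11,046.334
Total = $21,868.726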